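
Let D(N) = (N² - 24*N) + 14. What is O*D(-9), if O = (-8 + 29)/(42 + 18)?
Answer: 2177/20 ≈ 108.85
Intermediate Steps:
D(N) = 14 + N² - 24*N
O = 7/20 (O = 21/60 = 21*(1/60) = 7/20 ≈ 0.35000)
O*D(-9) = 7*(14 + (-9)² - 24*(-9))/20 = 7*(14 + 81 + 216)/20 = (7/20)*311 = 2177/20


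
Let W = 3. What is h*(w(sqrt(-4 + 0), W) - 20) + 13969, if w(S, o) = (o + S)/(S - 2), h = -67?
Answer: 61303/4 + 335*I/4 ≈ 15326.0 + 83.75*I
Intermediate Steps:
w(S, o) = (S + o)/(-2 + S)
h*(w(sqrt(-4 + 0), W) - 20) + 13969 = -67*((sqrt(-4 + 0) + 3)/(-2 + sqrt(-4 + 0)) - 20) + 13969 = -67*((sqrt(-4) + 3)/(-2 + sqrt(-4)) - 20) + 13969 = -67*((2*I + 3)/(-2 + 2*I) - 20) + 13969 = -67*(((-2 - 2*I)/8)*(3 + 2*I) - 20) + 13969 = -67*((-2 - 2*I)*(3 + 2*I)/8 - 20) + 13969 = -67*(-20 + (-2 - 2*I)*(3 + 2*I)/8) + 13969 = (1340 - 67*(-2 - 2*I)*(3 + 2*I)/8) + 13969 = 15309 - 67*(-2 - 2*I)*(3 + 2*I)/8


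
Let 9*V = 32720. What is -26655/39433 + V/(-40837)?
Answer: -11086839875/14492928789 ≈ -0.76498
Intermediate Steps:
V = 32720/9 (V = (1/9)*32720 = 32720/9 ≈ 3635.6)
-26655/39433 + V/(-40837) = -26655/39433 + (32720/9)/(-40837) = -26655*1/39433 + (32720/9)*(-1/40837) = -26655/39433 - 32720/367533 = -11086839875/14492928789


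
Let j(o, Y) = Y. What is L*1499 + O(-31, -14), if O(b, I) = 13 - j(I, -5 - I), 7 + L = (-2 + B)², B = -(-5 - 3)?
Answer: 43475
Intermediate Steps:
B = 8 (B = -1*(-8) = 8)
L = 29 (L = -7 + (-2 + 8)² = -7 + 6² = -7 + 36 = 29)
O(b, I) = 18 + I (O(b, I) = 13 - (-5 - I) = 13 + (5 + I) = 18 + I)
L*1499 + O(-31, -14) = 29*1499 + (18 - 14) = 43471 + 4 = 43475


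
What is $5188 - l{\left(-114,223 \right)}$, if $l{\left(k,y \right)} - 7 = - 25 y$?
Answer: $10756$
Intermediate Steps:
$l{\left(k,y \right)} = 7 - 25 y$
$5188 - l{\left(-114,223 \right)} = 5188 - \left(7 - 5575\right) = 5188 - -5568 = 5188 + 5568 = 10756$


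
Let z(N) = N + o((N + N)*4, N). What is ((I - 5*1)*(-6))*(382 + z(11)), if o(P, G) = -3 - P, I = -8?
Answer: 23556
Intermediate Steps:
z(N) = -3 - 7*N (z(N) = N + (-3 - (N + N)*4) = N + (-3 - 2*N*4) = N + (-3 - 8*N) = -3 - 7*N)
((I - 5*1)*(-6))*(382 + z(11)) = ((-8 - 5*1)*(-6))*(382 + (-3 - 7*11)) = ((-8 - 5)*(-6))*(382 + (-3 - 77)) = (-13*(-6))*(382 - 80) = 78*302 = 23556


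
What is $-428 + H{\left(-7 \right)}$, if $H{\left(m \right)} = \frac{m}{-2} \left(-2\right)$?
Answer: $-435$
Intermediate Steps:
$H{\left(m \right)} = m$ ($H{\left(m \right)} = m \left(- \frac{1}{2}\right) \left(-2\right) = - \frac{m}{2} \left(-2\right) = m$)
$-428 + H{\left(-7 \right)} = -428 - 7 = -435$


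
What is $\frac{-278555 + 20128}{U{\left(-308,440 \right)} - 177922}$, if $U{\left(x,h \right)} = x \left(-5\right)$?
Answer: $\frac{258427}{176382} \approx 1.4652$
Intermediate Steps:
$U{\left(x,h \right)} = - 5 x$
$\frac{-278555 + 20128}{U{\left(-308,440 \right)} - 177922} = \frac{-278555 + 20128}{\left(-5\right) \left(-308\right) - 177922} = - \frac{258427}{1540 - 177922} = - \frac{258427}{-176382} = \left(-258427\right) \left(- \frac{1}{176382}\right) = \frac{258427}{176382}$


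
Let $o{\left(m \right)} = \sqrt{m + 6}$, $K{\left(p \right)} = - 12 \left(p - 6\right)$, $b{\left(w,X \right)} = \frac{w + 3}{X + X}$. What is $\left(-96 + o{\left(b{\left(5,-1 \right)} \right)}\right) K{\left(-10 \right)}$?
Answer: $-18432 + 192 \sqrt{2} \approx -18160.0$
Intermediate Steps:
$b{\left(w,X \right)} = \frac{3 + w}{2 X}$
$K{\left(p \right)} = 72 - 12 p$ ($K{\left(p \right)} = - 12 \left(-6 + p\right) = 72 - 12 p$)
$o{\left(m \right)} = \sqrt{6 + m}$
$\left(-96 + o{\left(b{\left(5,-1 \right)} \right)}\right) K{\left(-10 \right)} = \left(-96 + \sqrt{6 + \frac{3 + 5}{2 \left(-1\right)}}\right) \left(72 - -120\right) = \left(-96 + \sqrt{6 + \frac{1}{2} \left(-1\right) 8}\right) \left(72 + 120\right) = \left(-96 + \sqrt{6 - 4}\right) 192 = \left(-96 + \sqrt{2}\right) 192 = -18432 + 192 \sqrt{2}$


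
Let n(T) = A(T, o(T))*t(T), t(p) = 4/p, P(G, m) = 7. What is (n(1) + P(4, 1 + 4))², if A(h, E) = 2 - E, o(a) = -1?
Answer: 361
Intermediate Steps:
n(T) = 12/T (n(T) = (2 - 1*(-1))*(4/T) = (2 + 1)*(4/T) = 3*(4/T) = 12/T)
(n(1) + P(4, 1 + 4))² = (12/1 + 7)² = (12*1 + 7)² = (12 + 7)² = 19² = 361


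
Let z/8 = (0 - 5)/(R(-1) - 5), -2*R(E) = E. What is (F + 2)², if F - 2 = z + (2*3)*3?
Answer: 77284/81 ≈ 954.12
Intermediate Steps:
R(E) = -E/2
z = 80/9 (z = 8*((0 - 5)/(-½*(-1) - 5)) = 8*(-5/(½ - 5)) = 8*(-5/(-9/2)) = 8*(-5*(-2/9)) = 8*(10/9) = 80/9 ≈ 8.8889)
F = 260/9 (F = 2 + (80/9 + (2*3)*3) = 2 + (80/9 + 6*3) = 2 + (80/9 + 18) = 2 + 242/9 = 260/9 ≈ 28.889)
(F + 2)² = (260/9 + 2)² = (278/9)² = 77284/81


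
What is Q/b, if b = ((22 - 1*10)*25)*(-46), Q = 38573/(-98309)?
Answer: 38573/1356664200 ≈ 2.8432e-5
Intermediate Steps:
Q = -38573/98309 (Q = 38573*(-1/98309) = -38573/98309 ≈ -0.39236)
b = -13800 (b = ((22 - 10)*25)*(-46) = (12*25)*(-46) = 300*(-46) = -13800)
Q/b = -38573/98309/(-13800) = -38573/98309*(-1/13800) = 38573/1356664200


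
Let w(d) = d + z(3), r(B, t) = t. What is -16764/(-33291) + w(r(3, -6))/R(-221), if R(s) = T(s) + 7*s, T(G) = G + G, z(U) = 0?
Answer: 1242346/2452437 ≈ 0.50658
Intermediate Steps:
T(G) = 2*G
R(s) = 9*s (R(s) = 2*s + 7*s = 9*s)
w(d) = d (w(d) = d + 0 = d)
-16764/(-33291) + w(r(3, -6))/R(-221) = -16764/(-33291) - 6/(9*(-221)) = -16764*(-1/33291) - 6/(-1989) = 5588/11097 - 6*(-1/1989) = 5588/11097 + 2/663 = 1242346/2452437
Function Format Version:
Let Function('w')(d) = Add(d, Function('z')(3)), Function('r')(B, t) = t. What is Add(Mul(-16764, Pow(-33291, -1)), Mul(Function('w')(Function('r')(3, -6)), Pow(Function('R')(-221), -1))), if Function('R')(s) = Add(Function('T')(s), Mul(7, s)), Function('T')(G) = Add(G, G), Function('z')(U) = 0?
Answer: Rational(1242346, 2452437) ≈ 0.50658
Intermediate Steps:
Function('T')(G) = Mul(2, G)
Function('R')(s) = Mul(9, s) (Function('R')(s) = Add(Mul(2, s), Mul(7, s)) = Mul(9, s))
Function('w')(d) = d (Function('w')(d) = Add(d, 0) = d)
Add(Mul(-16764, Pow(-33291, -1)), Mul(Function('w')(Function('r')(3, -6)), Pow(Function('R')(-221), -1))) = Add(Mul(-16764, Pow(-33291, -1)), Mul(-6, Pow(Mul(9, -221), -1))) = Add(Mul(-16764, Rational(-1, 33291)), Mul(-6, Pow(-1989, -1))) = Add(Rational(5588, 11097), Mul(-6, Rational(-1, 1989))) = Add(Rational(5588, 11097), Rational(2, 663)) = Rational(1242346, 2452437)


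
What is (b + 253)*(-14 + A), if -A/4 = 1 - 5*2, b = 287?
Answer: 11880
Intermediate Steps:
A = 36 (A = -4*(1 - 5*2) = -4*(1 - 10) = -4*(-9) = 36)
(b + 253)*(-14 + A) = (287 + 253)*(-14 + 36) = 540*22 = 11880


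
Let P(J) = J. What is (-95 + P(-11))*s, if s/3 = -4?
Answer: 1272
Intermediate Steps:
s = -12 (s = 3*(-4) = -12)
(-95 + P(-11))*s = (-95 - 11)*(-12) = -106*(-12) = 1272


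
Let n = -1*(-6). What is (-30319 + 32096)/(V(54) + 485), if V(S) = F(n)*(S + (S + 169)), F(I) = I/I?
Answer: 1777/762 ≈ 2.3320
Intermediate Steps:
n = 6
F(I) = 1
V(S) = 169 + 2*S (V(S) = 1*(S + (S + 169)) = 1*(S + (169 + S)) = 1*(169 + 2*S) = 169 + 2*S)
(-30319 + 32096)/(V(54) + 485) = (-30319 + 32096)/((169 + 2*54) + 485) = 1777/((169 + 108) + 485) = 1777/(277 + 485) = 1777/762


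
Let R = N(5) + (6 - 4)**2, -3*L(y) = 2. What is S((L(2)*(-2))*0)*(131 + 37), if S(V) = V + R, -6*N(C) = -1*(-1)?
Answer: 644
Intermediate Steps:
L(y) = -2/3 (L(y) = -1/3*2 = -2/3)
N(C) = -1/6 (N(C) = -(-1)*(-1)/6 = -1/6*1 = -1/6)
R = 23/6 (R = -1/6 + (6 - 4)**2 = -1/6 + 2**2 = -1/6 + 4 = 23/6 ≈ 3.8333)
S(V) = 23/6 + V (S(V) = V + 23/6 = 23/6 + V)
S((L(2)*(-2))*0)*(131 + 37) = (23/6 - 2/3*(-2)*0)*(131 + 37) = (23/6 + (4/3)*0)*168 = (23/6 + 0)*168 = (23/6)*168 = 644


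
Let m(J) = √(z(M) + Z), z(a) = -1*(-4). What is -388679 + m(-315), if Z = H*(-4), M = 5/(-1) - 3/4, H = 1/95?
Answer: -388679 + 2*√8930/95 ≈ -3.8868e+5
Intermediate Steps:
H = 1/95 ≈ 0.010526
M = -23/4 (M = 5*(-1) - 3*¼ = -5 - ¾ = -23/4 ≈ -5.7500)
z(a) = 4
Z = -4/95 (Z = (1/95)*(-4) = -4/95 ≈ -0.042105)
m(J) = 2*√8930/95 (m(J) = √(4 - 4/95) = √(376/95) = 2*√8930/95)
-388679 + m(-315) = -388679 + 2*√8930/95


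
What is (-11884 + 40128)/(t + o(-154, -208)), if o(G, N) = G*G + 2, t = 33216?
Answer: 14122/28467 ≈ 0.49608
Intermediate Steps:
o(G, N) = 2 + G² (o(G, N) = G² + 2 = 2 + G²)
(-11884 + 40128)/(t + o(-154, -208)) = (-11884 + 40128)/(33216 + (2 + (-154)²)) = 28244/(33216 + (2 + 23716)) = 28244/(33216 + 23718) = 28244/56934 = 28244*(1/56934) = 14122/28467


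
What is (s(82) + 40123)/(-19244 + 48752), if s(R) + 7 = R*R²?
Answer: 147871/7377 ≈ 20.045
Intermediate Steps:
s(R) = -7 + R³ (s(R) = -7 + R*R² = -7 + R³)
(s(82) + 40123)/(-19244 + 48752) = ((-7 + 82³) + 40123)/(-19244 + 48752) = ((-7 + 551368) + 40123)/29508 = (551361 + 40123)*(1/29508) = 591484*(1/29508) = 147871/7377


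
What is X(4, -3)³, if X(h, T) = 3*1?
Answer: 27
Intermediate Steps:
X(h, T) = 3
X(4, -3)³ = 3³ = 27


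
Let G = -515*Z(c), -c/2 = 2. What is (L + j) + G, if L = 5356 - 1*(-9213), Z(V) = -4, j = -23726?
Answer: -7097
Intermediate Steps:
c = -4 (c = -2*2 = -4)
G = 2060 (G = -515*(-4) = 2060)
L = 14569 (L = 5356 + 9213 = 14569)
(L + j) + G = (14569 - 23726) + 2060 = -9157 + 2060 = -7097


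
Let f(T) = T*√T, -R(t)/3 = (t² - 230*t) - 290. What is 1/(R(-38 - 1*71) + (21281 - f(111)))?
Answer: -88702/7866677173 + 111*√111/7866677173 ≈ -1.1127e-5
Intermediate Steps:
R(t) = 870 - 3*t² + 690*t (R(t) = -3*((t² - 230*t) - 290) = -3*(-290 + t² - 230*t) = 870 - 3*t² + 690*t)
f(T) = T^(3/2)
1/(R(-38 - 1*71) + (21281 - f(111))) = 1/((870 - 3*(-38 - 1*71)² + 690*(-38 - 1*71)) + (21281 - 111^(3/2))) = 1/((870 - 3*(-38 - 71)² + 690*(-38 - 71)) + (21281 - 111*√111)) = 1/((870 - 3*(-109)² + 690*(-109)) + (21281 - 111*√111)) = 1/((870 - 3*11881 - 75210) + (21281 - 111*√111)) = 1/((870 - 35643 - 75210) + (21281 - 111*√111)) = 1/(-109983 + (21281 - 111*√111)) = 1/(-88702 - 111*√111)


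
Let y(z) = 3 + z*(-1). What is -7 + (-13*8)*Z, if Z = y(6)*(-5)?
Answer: -1567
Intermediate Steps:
y(z) = 3 - z
Z = 15 (Z = (3 - 1*6)*(-5) = (3 - 6)*(-5) = -3*(-5) = 15)
-7 + (-13*8)*Z = -7 - 13*8*15 = -7 - 104*15 = -7 - 1560 = -1567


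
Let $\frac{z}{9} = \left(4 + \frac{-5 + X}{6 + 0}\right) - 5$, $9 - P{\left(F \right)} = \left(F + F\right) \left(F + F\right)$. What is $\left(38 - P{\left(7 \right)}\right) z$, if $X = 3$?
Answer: $-2700$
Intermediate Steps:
$P{\left(F \right)} = 9 - 4 F^{2}$ ($P{\left(F \right)} = 9 - \left(F + F\right) \left(F + F\right) = 9 - 2 F 2 F = 9 - 4 F^{2}$)
$z = -12$ ($z = 9 \left(\left(4 + \frac{-5 + 3}{6 + 0}\right) - 5\right) = 9 \left(\left(4 - \frac{2}{6}\right) - 5\right) = 9 \left(\left(4 - \frac{1}{3}\right) - 5\right) = 9 \left(\frac{11}{3} - 5\right) = 9 \left(- \frac{4}{3}\right) = -12$)
$\left(38 - P{\left(7 \right)}\right) z = \left(38 - \left(9 - 4 \cdot 7^{2}\right)\right) \left(-12\right) = \left(38 - \left(9 - 196\right)\right) \left(-12\right) = \left(38 - -187\right) \left(-12\right) = \left(38 + 187\right) \left(-12\right) = 225 \left(-12\right) = -2700$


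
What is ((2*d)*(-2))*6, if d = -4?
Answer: 96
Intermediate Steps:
((2*d)*(-2))*6 = ((2*(-4))*(-2))*6 = -8*(-2)*6 = 16*6 = 96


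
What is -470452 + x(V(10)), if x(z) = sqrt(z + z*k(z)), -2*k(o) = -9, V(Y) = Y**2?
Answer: -470452 + 5*sqrt(22) ≈ -4.7043e+5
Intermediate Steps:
k(o) = 9/2 (k(o) = -1/2*(-9) = 9/2)
x(z) = sqrt(22)*sqrt(z)/2 (x(z) = sqrt(z + z*(9/2)) = sqrt(z + 9*z/2) = sqrt(11*z/2) = sqrt(22)*sqrt(z)/2)
-470452 + x(V(10)) = -470452 + sqrt(22)*sqrt(10**2)/2 = -470452 + sqrt(22)*sqrt(100)/2 = -470452 + (1/2)*sqrt(22)*10 = -470452 + 5*sqrt(22)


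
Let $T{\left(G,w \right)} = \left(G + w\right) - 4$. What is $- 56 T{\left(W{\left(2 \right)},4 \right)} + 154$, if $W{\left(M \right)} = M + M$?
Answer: $-70$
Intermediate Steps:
$W{\left(M \right)} = 2 M$
$T{\left(G,w \right)} = -4 + G + w$
$- 56 T{\left(W{\left(2 \right)},4 \right)} + 154 = - 56 \left(-4 + 2 \cdot 2 + 4\right) + 154 = - 56 \left(-4 + 4 + 4\right) + 154 = \left(-56\right) 4 + 154 = -224 + 154 = -70$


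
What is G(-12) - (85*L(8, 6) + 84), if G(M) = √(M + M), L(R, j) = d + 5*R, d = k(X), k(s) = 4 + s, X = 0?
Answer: -3824 + 2*I*√6 ≈ -3824.0 + 4.899*I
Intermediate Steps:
d = 4 (d = 4 + 0 = 4)
L(R, j) = 4 + 5*R
G(M) = √2*√M (G(M) = √(2*M) = √2*√M)
G(-12) - (85*L(8, 6) + 84) = √2*√(-12) - (85*(4 + 5*8) + 84) = √2*(2*I*√3) - (85*(4 + 40) + 84) = 2*I*√6 - (85*44 + 84) = 2*I*√6 - (3740 + 84) = 2*I*√6 - 1*3824 = 2*I*√6 - 3824 = -3824 + 2*I*√6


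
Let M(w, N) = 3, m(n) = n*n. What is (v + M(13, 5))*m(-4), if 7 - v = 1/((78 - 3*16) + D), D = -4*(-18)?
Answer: 8152/51 ≈ 159.84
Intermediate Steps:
m(n) = n²
D = 72
v = 713/102 (v = 7 - 1/((78 - 3*16) + 72) = 7 - 1/((78 - 1*48) + 72) = 7 - 1/((78 - 48) + 72) = 7 - 1/(30 + 72) = 7 - 1/102 = 713/102 ≈ 6.9902)
(v + M(13, 5))*m(-4) = (713/102 + 3)*(-4)² = (1019/102)*16 = 8152/51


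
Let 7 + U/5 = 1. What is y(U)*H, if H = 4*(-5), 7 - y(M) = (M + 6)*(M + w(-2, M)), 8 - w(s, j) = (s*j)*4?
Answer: 125620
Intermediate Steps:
U = -30 (U = -35 + 5*1 = -35 + 5 = -30)
w(s, j) = 8 - 4*j*s (w(s, j) = 8 - s*j*4 = 8 - j*s*4 = 8 - 4*j*s)
y(M) = 7 - (6 + M)*(8 + 9*M) (y(M) = 7 - (M + 6)*(M + (8 - 4*M*(-2))) = 7 - (6 + M)*(M + (8 + 8*M)) = 7 - (6 + M)*(8 + 9*M))
H = -20
y(U)*H = (-41 - 62*(-30) - 9*(-30)²)*(-20) = (-41 + 1860 - 9*900)*(-20) = (-41 + 1860 - 8100)*(-20) = -6281*(-20) = 125620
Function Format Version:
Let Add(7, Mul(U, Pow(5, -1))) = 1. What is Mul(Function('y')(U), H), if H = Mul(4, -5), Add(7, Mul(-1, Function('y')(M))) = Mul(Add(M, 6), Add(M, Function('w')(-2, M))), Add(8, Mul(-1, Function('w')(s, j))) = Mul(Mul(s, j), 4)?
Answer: 125620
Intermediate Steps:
U = -30 (U = Add(-35, Mul(5, 1)) = Add(-35, 5) = -30)
Function('w')(s, j) = Add(8, Mul(-4, j, s)) (Function('w')(s, j) = Add(8, Mul(-1, Mul(Mul(s, j), 4))) = Add(8, Mul(-1, Mul(Mul(j, s), 4))) = Add(8, Mul(-1, Mul(4, j, s))) = Add(8, Mul(-4, j, s)))
Function('y')(M) = Add(7, Mul(-1, Add(6, M), Add(8, Mul(9, M)))) (Function('y')(M) = Add(7, Mul(-1, Mul(Add(M, 6), Add(M, Add(8, Mul(-4, M, -2)))))) = Add(7, Mul(-1, Mul(Add(6, M), Add(M, Add(8, Mul(8, M)))))) = Add(7, Mul(-1, Mul(Add(6, M), Add(8, Mul(9, M))))) = Add(7, Mul(-1, Add(6, M), Add(8, Mul(9, M)))))
H = -20
Mul(Function('y')(U), H) = Mul(Add(-41, Mul(-62, -30), Mul(-9, Pow(-30, 2))), -20) = Mul(Add(-41, 1860, Mul(-9, 900)), -20) = Mul(Add(-41, 1860, -8100), -20) = Mul(-6281, -20) = 125620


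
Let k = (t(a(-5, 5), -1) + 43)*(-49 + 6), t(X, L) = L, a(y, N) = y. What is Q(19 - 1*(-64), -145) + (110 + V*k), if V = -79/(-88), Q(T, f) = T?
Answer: -62845/44 ≈ -1428.3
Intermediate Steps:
k = -1806 (k = (-1 + 43)*(-49 + 6) = 42*(-43) = -1806)
V = 79/88 (V = -79*(-1/88) = 79/88 ≈ 0.89773)
Q(19 - 1*(-64), -145) + (110 + V*k) = (19 - 1*(-64)) + (110 + (79/88)*(-1806)) = (19 + 64) + (110 - 71337/44) = 83 - 66497/44 = -62845/44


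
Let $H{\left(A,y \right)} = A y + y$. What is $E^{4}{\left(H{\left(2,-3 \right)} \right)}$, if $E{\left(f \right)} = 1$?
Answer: $1$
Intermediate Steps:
$H{\left(A,y \right)} = y + A y$
$E^{4}{\left(H{\left(2,-3 \right)} \right)} = 1^{4} = 1$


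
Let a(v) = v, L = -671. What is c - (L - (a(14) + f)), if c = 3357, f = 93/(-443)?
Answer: 1790513/443 ≈ 4041.8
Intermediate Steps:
f = -93/443 (f = 93*(-1/443) = -93/443 ≈ -0.20993)
c - (L - (a(14) + f)) = 3357 - (-671 - (14 - 93/443)) = 3357 - (-671 - 1*6109/443) = 3357 - (-671 - 6109/443) = 3357 - 1*(-303362/443) = 3357 + 303362/443 = 1790513/443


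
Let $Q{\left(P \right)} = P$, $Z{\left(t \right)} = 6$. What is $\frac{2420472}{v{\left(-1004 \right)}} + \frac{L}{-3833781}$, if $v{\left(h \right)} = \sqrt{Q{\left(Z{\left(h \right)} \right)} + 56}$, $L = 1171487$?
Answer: $- \frac{1171487}{3833781} + \frac{1210236 \sqrt{62}}{31} \approx 3.074 \cdot 10^{5}$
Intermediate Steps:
$v{\left(h \right)} = \sqrt{62}$ ($v{\left(h \right)} = \sqrt{6 + 56} = \sqrt{62}$)
$\frac{2420472}{v{\left(-1004 \right)}} + \frac{L}{-3833781} = \frac{2420472}{\sqrt{62}} + \frac{1171487}{-3833781} = 2420472 \frac{\sqrt{62}}{62} + 1171487 \left(- \frac{1}{3833781}\right) = \frac{1210236 \sqrt{62}}{31} - \frac{1171487}{3833781} = - \frac{1171487}{3833781} + \frac{1210236 \sqrt{62}}{31}$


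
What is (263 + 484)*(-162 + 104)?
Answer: -43326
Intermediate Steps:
(263 + 484)*(-162 + 104) = 747*(-58) = -43326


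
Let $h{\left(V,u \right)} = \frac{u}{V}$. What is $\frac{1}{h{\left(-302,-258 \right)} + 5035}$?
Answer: $\frac{151}{760414} \approx 0.00019858$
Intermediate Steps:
$\frac{1}{h{\left(-302,-258 \right)} + 5035} = \frac{1}{- \frac{258}{-302} + 5035} = \frac{1}{\left(-258\right) \left(- \frac{1}{302}\right) + 5035} = \frac{1}{\frac{129}{151} + 5035} = \frac{1}{\frac{760414}{151}} = \frac{151}{760414}$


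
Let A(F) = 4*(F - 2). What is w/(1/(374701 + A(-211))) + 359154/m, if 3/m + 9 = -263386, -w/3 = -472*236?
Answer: 93398240814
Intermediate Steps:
A(F) = -8 + 4*F (A(F) = 4*(-2 + F) = -8 + 4*F)
w = 334176 (w = -(-1416)*236 = -3*(-111392) = 334176)
m = -3/263395 (m = 3/(-9 - 263386) = 3/(-263395) = 3*(-1/263395) = -3/263395 ≈ -1.1390e-5)
w/(1/(374701 + A(-211))) + 359154/m = 334176/(1/(374701 + (-8 + 4*(-211)))) + 359154/(-3/263395) = 334176/(1/(374701 + (-8 - 844))) + 359154*(-263395/3) = 334176/(1/(374701 - 852)) - 31533122610 = 334176/(1/373849) - 31533122610 = 334176*373849 - 31533122610 = 124931363424 - 31533122610 = 93398240814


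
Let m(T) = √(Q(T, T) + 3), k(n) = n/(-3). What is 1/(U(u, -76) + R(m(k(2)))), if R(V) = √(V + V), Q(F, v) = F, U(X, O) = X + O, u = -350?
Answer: -1/(426 - √2*3^(¾)*7^(¼)/3) ≈ -0.0023571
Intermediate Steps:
U(X, O) = O + X
k(n) = -n/3 (k(n) = n*(-⅓) = -n/3)
m(T) = √(3 + T) (m(T) = √(T + 3) = √(3 + T))
R(V) = √2*√V (R(V) = √(2*V) = √2*√V)
1/(U(u, -76) + R(m(k(2)))) = 1/((-76 - 350) + √2*√(√(3 - ⅓*2))) = 1/(-426 + √2*√(√(3 - ⅔))) = 1/(-426 + √2*√(√(7/3))) = 1/(-426 + √2*√(√21/3)) = 1/(-426 + √2*(3^(¾)*7^(¼)/3)) = 1/(-426 + √2*3^(¾)*7^(¼)/3)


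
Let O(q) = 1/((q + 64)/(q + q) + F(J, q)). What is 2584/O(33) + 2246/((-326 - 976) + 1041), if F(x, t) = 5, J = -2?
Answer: 47971802/2871 ≈ 16709.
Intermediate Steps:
O(q) = 1/(5 + (64 + q)/(2*q)) (O(q) = 1/((q + 64)/(q + q) + 5) = 1/((64 + q)/((2*q)) + 5) = 1/((64 + q)*(1/(2*q)) + 5) = 1/((64 + q)/(2*q) + 5) = 1/(5 + (64 + q)/(2*q)))
2584/O(33) + 2246/((-326 - 976) + 1041) = 2584/((2*33/(64 + 11*33))) + 2246/((-326 - 976) + 1041) = 2584/((2*33/(64 + 363))) + 2246/(-1302 + 1041) = 2584/((2*33/427)) + 2246/(-261) = 2584/((2*33*(1/427))) + 2246*(-1/261) = 2584/(66/427) - 2246/261 = 2584*(427/66) - 2246/261 = 551684/33 - 2246/261 = 47971802/2871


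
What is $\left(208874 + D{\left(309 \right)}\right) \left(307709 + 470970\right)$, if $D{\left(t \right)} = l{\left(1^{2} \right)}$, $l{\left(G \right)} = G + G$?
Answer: $162647354804$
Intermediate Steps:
$l{\left(G \right)} = 2 G$
$D{\left(t \right)} = 2$ ($D{\left(t \right)} = 2 \cdot 1^{2} = 2 \cdot 1 = 2$)
$\left(208874 + D{\left(309 \right)}\right) \left(307709 + 470970\right) = \left(208874 + 2\right) \left(307709 + 470970\right) = 208876 \cdot 778679 = 162647354804$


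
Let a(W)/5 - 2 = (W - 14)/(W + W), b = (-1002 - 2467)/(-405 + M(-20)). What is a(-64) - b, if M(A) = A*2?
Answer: 149559/28480 ≈ 5.2514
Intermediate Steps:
M(A) = 2*A
b = 3469/445 (b = (-1002 - 2467)/(-405 + 2*(-20)) = -3469/(-405 - 40) = -3469/(-445) = -3469*(-1/445) = 3469/445 ≈ 7.7955)
a(W) = 10 + 5*(-14 + W)/(2*W) (a(W) = 10 + 5*((W - 14)/(W + W)) = 10 + 5*((-14 + W)/((2*W))) = 10 + 5*((-14 + W)*(1/(2*W))) = 10 + 5*((-14 + W)/(2*W)) = 10 + 5*(-14 + W)/(2*W))
a(-64) - b = (25/2 - 35/(-64)) - 1*3469/445 = (25/2 - 35*(-1/64)) - 3469/445 = (25/2 + 35/64) - 3469/445 = 835/64 - 3469/445 = 149559/28480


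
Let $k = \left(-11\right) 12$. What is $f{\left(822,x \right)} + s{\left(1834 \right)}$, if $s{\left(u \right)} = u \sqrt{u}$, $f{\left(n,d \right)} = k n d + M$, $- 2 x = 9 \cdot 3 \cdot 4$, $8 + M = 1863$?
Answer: $5861071 + 1834 \sqrt{1834} \approx 5.9396 \cdot 10^{6}$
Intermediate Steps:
$M = 1855$ ($M = -8 + 1863 = 1855$)
$x = -54$ ($x = - \frac{9 \cdot 3 \cdot 4}{2} = - \frac{27 \cdot 4}{2} = \left(- \frac{1}{2}\right) 108 = -54$)
$k = -132$
$f{\left(n,d \right)} = 1855 - 132 d n$ ($f{\left(n,d \right)} = - 132 n d + 1855 = - 132 d n + 1855 = 1855 - 132 d n$)
$s{\left(u \right)} = u^{\frac{3}{2}}$
$f{\left(822,x \right)} + s{\left(1834 \right)} = \left(1855 - \left(-7128\right) 822\right) + 1834^{\frac{3}{2}} = \left(1855 + 5859216\right) + 1834 \sqrt{1834} = 5861071 + 1834 \sqrt{1834}$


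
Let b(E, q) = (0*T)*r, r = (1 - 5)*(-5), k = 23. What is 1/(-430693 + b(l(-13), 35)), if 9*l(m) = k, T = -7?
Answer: -1/430693 ≈ -2.3218e-6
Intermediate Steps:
l(m) = 23/9 (l(m) = (1/9)*23 = 23/9)
r = 20 (r = -4*(-5) = 20)
b(E, q) = 0 (b(E, q) = (0*(-7))*20 = 0*20 = 0)
1/(-430693 + b(l(-13), 35)) = 1/(-430693 + 0) = 1/(-430693) = -1/430693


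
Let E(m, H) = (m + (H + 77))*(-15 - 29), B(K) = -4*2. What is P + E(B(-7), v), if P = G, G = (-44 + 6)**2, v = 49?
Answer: -3748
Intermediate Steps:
G = 1444 (G = (-38)**2 = 1444)
P = 1444
B(K) = -8
E(m, H) = -3388 - 44*H - 44*m (E(m, H) = (m + (77 + H))*(-44) = (77 + H + m)*(-44) = -3388 - 44*H - 44*m)
P + E(B(-7), v) = 1444 + (-3388 - 44*49 - 44*(-8)) = 1444 + (-3388 - 2156 + 352) = 1444 - 5192 = -3748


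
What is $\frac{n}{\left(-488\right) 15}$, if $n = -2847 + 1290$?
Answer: $\frac{519}{2440} \approx 0.2127$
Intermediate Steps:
$n = -1557$
$\frac{n}{\left(-488\right) 15} = - \frac{1557}{\left(-488\right) 15} = - \frac{1557}{-7320} = \left(-1557\right) \left(- \frac{1}{7320}\right) = \frac{519}{2440}$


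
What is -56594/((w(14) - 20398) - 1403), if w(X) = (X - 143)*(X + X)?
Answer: 56594/25413 ≈ 2.2270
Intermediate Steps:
w(X) = 2*X*(-143 + X) (w(X) = (-143 + X)*(2*X) = 2*X*(-143 + X))
-56594/((w(14) - 20398) - 1403) = -56594/((2*14*(-143 + 14) - 20398) - 1403) = -56594/((2*14*(-129) - 20398) - 1403) = -56594/((-3612 - 20398) - 1403) = -56594/(-24010 - 1403) = -56594/(-25413) = -56594*(-1/25413) = 56594/25413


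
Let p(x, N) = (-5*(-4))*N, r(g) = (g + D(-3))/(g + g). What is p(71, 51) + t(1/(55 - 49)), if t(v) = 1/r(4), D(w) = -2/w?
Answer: 7152/7 ≈ 1021.7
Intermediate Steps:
r(g) = (⅔ + g)/(2*g) (r(g) = (g - 2/(-3))/(g + g) = (g - 2*(-⅓))/((2*g)) = (g + ⅔)*(1/(2*g)) = (⅔ + g)*(1/(2*g)) = (⅔ + g)/(2*g))
p(x, N) = 20*N
t(v) = 12/7 (t(v) = 1/((⅙)*(2 + 3*4)/4) = 1/((⅙)*(¼)*(2 + 12)) = 1/((⅙)*(¼)*14) = 1/(7/12) = 12/7)
p(71, 51) + t(1/(55 - 49)) = 20*51 + 12/7 = 1020 + 12/7 = 7152/7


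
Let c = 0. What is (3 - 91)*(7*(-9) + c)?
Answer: 5544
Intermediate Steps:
(3 - 91)*(7*(-9) + c) = (3 - 91)*(7*(-9) + 0) = -88*(-63 + 0) = -88*(-63) = 5544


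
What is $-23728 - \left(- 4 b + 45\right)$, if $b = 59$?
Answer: $-23537$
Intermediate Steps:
$-23728 - \left(- 4 b + 45\right) = -23728 - \left(\left(-4\right) 59 + 45\right) = -23728 - \left(-236 + 45\right) = -23728 - -191 = -23728 + 191 = -23537$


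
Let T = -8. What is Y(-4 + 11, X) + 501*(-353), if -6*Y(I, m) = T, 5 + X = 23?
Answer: -530555/3 ≈ -1.7685e+5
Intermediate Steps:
X = 18 (X = -5 + 23 = 18)
Y(I, m) = 4/3 (Y(I, m) = -1/6*(-8) = 4/3)
Y(-4 + 11, X) + 501*(-353) = 4/3 + 501*(-353) = 4/3 - 176853 = -530555/3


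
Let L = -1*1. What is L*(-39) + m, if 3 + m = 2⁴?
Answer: 52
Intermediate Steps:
L = -1
m = 13 (m = -3 + 2⁴ = -3 + 16 = 13)
L*(-39) + m = -1*(-39) + 13 = 39 + 13 = 52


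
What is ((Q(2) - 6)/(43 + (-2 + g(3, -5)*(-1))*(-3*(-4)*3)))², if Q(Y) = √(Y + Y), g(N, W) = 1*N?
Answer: 16/18769 ≈ 0.00085247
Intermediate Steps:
g(N, W) = N
Q(Y) = √2*√Y (Q(Y) = √(2*Y) = √2*√Y)
((Q(2) - 6)/(43 + (-2 + g(3, -5)*(-1))*(-3*(-4)*3)))² = ((√2*√2 - 6)/(43 + (-2 + 3*(-1))*(-3*(-4)*3)))² = ((2 - 6)/(43 + (-2 - 3)*(12*3)))² = (-4/(43 - 5*36))² = (-4/(43 - 180))² = (-4/(-137))² = (-4*(-1/137))² = (4/137)² = 16/18769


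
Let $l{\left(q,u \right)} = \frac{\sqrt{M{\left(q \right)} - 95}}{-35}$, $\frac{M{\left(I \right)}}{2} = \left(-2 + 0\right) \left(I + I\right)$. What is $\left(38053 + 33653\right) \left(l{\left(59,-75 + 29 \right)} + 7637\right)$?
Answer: $547618722 - \frac{645354 i \sqrt{7}}{35} \approx 5.4762 \cdot 10^{8} - 48784.0 i$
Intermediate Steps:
$M{\left(I \right)} = - 8 I$ ($M{\left(I \right)} = 2 \left(-2 + 0\right) \left(I + I\right) = 2 \left(- 2 \cdot 2 I\right) = 2 \left(- 4 I\right) = - 8 I$)
$l{\left(q,u \right)} = - \frac{\sqrt{-95 - 8 q}}{35}$ ($l{\left(q,u \right)} = \frac{\sqrt{- 8 q - 95}}{-35} = \sqrt{-95 - 8 q} \left(- \frac{1}{35}\right) = - \frac{\sqrt{-95 - 8 q}}{35}$)
$\left(38053 + 33653\right) \left(l{\left(59,-75 + 29 \right)} + 7637\right) = \left(38053 + 33653\right) \left(- \frac{\sqrt{-95 - 472}}{35} + 7637\right) = 71706 \left(- \frac{\sqrt{-95 - 472}}{35} + 7637\right) = 71706 \left(- \frac{\sqrt{-567}}{35} + 7637\right) = 71706 \left(- \frac{9 i \sqrt{7}}{35} + 7637\right) = 71706 \left(7637 - \frac{9 i \sqrt{7}}{35}\right) = 547618722 - \frac{645354 i \sqrt{7}}{35}$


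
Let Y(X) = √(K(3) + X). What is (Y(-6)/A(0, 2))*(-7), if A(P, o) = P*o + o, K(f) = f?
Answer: -7*I*√3/2 ≈ -6.0622*I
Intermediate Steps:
A(P, o) = o + P*o
Y(X) = √(3 + X)
(Y(-6)/A(0, 2))*(-7) = (√(3 - 6)/((2*(1 + 0))))*(-7) = (√(-3)/((2*1)))*(-7) = ((I*√3)/2)*(-7) = ((I*√3)*(½))*(-7) = (I*√3/2)*(-7) = -7*I*√3/2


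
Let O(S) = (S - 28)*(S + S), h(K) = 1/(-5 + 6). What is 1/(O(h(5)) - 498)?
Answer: -1/552 ≈ -0.0018116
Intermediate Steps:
h(K) = 1 (h(K) = 1/1 = 1)
O(S) = 2*S*(-28 + S) (O(S) = (-28 + S)*(2*S) = 2*S*(-28 + S))
1/(O(h(5)) - 498) = 1/(2*1*(-28 + 1) - 498) = 1/(2*1*(-27) - 498) = 1/(-54 - 498) = 1/(-552) = -1/552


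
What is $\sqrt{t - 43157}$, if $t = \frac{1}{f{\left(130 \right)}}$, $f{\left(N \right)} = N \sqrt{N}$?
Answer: $\frac{\sqrt{-729353300 + \sqrt{130}}}{130} \approx 207.74 i$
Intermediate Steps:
$f{\left(N \right)} = N^{\frac{3}{2}}$
$t = \frac{\sqrt{130}}{16900}$ ($t = \frac{1}{130^{\frac{3}{2}}} = \frac{1}{130 \sqrt{130}} = \frac{\sqrt{130}}{16900} \approx 0.00067466$)
$\sqrt{t - 43157} = \sqrt{\frac{\sqrt{130}}{16900} - 43157} = \sqrt{-43157 + \frac{\sqrt{130}}{16900}}$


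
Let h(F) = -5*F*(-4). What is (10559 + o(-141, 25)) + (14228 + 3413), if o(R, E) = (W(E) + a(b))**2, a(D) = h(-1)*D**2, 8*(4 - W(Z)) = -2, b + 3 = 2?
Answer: 455169/16 ≈ 28448.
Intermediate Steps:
b = -1 (b = -3 + 2 = -1)
W(Z) = 17/4 (W(Z) = 4 - 1/8*(-2) = 4 + 1/4 = 17/4)
h(F) = 20*F
a(D) = -20*D**2 (a(D) = (20*(-1))*D**2 = -20*D**2)
o(R, E) = 3969/16 (o(R, E) = (17/4 - 20*(-1)**2)**2 = (17/4 - 20*1)**2 = (17/4 - 20)**2 = (-63/4)**2 = 3969/16)
(10559 + o(-141, 25)) + (14228 + 3413) = (10559 + 3969/16) + (14228 + 3413) = 172913/16 + 17641 = 455169/16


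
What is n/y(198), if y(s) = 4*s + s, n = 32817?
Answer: 10939/330 ≈ 33.148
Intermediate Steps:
y(s) = 5*s
n/y(198) = 32817/((5*198)) = 32817/990 = 32817*(1/990) = 10939/330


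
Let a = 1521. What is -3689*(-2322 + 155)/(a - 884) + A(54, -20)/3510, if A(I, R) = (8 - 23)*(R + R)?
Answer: 10278221/819 ≈ 12550.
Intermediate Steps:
A(I, R) = -30*R
-3689*(-2322 + 155)/(a - 884) + A(54, -20)/3510 = -3689*(-2322 + 155)/(1521 - 884) - 30*(-20)/3510 = -3689/(637/(-2167)) + 600*(1/3510) = -3689/(637*(-1/2167)) + 20/117 = -3689/(-637/2167) + 20/117 = -3689*(-2167/637) + 20/117 = 1142009/91 + 20/117 = 10278221/819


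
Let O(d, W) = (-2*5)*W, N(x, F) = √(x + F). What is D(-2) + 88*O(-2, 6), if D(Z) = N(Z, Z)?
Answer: -5280 + 2*I ≈ -5280.0 + 2.0*I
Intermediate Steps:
N(x, F) = √(F + x)
D(Z) = √2*√Z (D(Z) = √(Z + Z) = √(2*Z) = √2*√Z)
O(d, W) = -10*W
D(-2) + 88*O(-2, 6) = √2*√(-2) + 88*(-10*6) = √2*(I*√2) + 88*(-60) = 2*I - 5280 = -5280 + 2*I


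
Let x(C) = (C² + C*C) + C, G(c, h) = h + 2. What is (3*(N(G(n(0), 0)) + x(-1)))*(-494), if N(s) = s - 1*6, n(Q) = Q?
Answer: 4446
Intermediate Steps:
G(c, h) = 2 + h
x(C) = C + 2*C² (x(C) = (C² + C²) + C = 2*C² + C = C + 2*C²)
N(s) = -6 + s (N(s) = s - 6 = -6 + s)
(3*(N(G(n(0), 0)) + x(-1)))*(-494) = (3*((-6 + (2 + 0)) - (1 + 2*(-1))))*(-494) = (3*((-6 + 2) - (1 - 2)))*(-494) = (3*(-4 - 1*(-1)))*(-494) = (3*(-4 + 1))*(-494) = (3*(-3))*(-494) = -9*(-494) = 4446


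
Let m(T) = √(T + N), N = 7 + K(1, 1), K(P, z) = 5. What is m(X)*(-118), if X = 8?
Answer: -236*√5 ≈ -527.71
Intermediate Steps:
N = 12 (N = 7 + 5 = 12)
m(T) = √(12 + T) (m(T) = √(T + 12) = √(12 + T))
m(X)*(-118) = √(12 + 8)*(-118) = √20*(-118) = (2*√5)*(-118) = -236*√5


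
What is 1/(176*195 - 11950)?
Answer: 1/22370 ≈ 4.4703e-5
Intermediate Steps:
1/(176*195 - 11950) = 1/(34320 - 11950) = 1/22370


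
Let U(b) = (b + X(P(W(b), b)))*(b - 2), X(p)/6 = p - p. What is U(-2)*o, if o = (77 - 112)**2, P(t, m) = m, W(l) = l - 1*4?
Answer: 9800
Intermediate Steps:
W(l) = -4 + l (W(l) = l - 4 = -4 + l)
o = 1225 (o = (-35)**2 = 1225)
X(p) = 0 (X(p) = 6*(p - p) = 6*0 = 0)
U(b) = b*(-2 + b) (U(b) = (b + 0)*(b - 2) = b*(-2 + b))
U(-2)*o = -2*(-2 - 2)*1225 = -2*(-4)*1225 = 8*1225 = 9800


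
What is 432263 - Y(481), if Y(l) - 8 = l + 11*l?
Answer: 426483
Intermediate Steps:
Y(l) = 8 + 12*l (Y(l) = 8 + (l + 11*l) = 8 + 12*l)
432263 - Y(481) = 432263 - (8 + 12*481) = 432263 - (8 + 5772) = 432263 - 1*5780 = 432263 - 5780 = 426483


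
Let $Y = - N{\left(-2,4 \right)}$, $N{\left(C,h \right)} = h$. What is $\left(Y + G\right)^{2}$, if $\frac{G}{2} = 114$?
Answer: $50176$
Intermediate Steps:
$G = 228$ ($G = 2 \cdot 114 = 228$)
$Y = -4$ ($Y = \left(-1\right) 4 = -4$)
$\left(Y + G\right)^{2} = \left(-4 + 228\right)^{2} = 224^{2} = 50176$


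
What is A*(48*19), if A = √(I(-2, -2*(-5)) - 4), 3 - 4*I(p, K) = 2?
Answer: 456*I*√15 ≈ 1766.1*I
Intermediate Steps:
I(p, K) = ¼ (I(p, K) = ¾ - ¼*2 = ¾ - ½ = ¼)
A = I*√15/2 (A = √(¼ - 4) = √(-15/4) = I*√15/2 ≈ 1.9365*I)
A*(48*19) = (I*√15/2)*(48*19) = (I*√15/2)*912 = 456*I*√15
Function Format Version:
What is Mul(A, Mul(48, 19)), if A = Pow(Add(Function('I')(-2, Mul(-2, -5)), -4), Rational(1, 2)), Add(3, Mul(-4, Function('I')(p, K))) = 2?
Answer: Mul(456, I, Pow(15, Rational(1, 2))) ≈ Mul(1766.1, I)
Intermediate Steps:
Function('I')(p, K) = Rational(1, 4) (Function('I')(p, K) = Add(Rational(3, 4), Mul(Rational(-1, 4), 2)) = Add(Rational(3, 4), Rational(-1, 2)) = Rational(1, 4))
A = Mul(Rational(1, 2), I, Pow(15, Rational(1, 2))) (A = Pow(Add(Rational(1, 4), -4), Rational(1, 2)) = Pow(Rational(-15, 4), Rational(1, 2)) = Mul(Rational(1, 2), I, Pow(15, Rational(1, 2))) ≈ Mul(1.9365, I))
Mul(A, Mul(48, 19)) = Mul(Mul(Rational(1, 2), I, Pow(15, Rational(1, 2))), Mul(48, 19)) = Mul(Mul(Rational(1, 2), I, Pow(15, Rational(1, 2))), 912) = Mul(456, I, Pow(15, Rational(1, 2)))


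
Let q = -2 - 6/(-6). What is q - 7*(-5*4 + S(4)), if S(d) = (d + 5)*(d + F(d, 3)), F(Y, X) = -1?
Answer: -50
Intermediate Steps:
S(d) = (-1 + d)*(5 + d) (S(d) = (d + 5)*(d - 1) = (5 + d)*(-1 + d) = (-1 + d)*(5 + d))
q = -1 (q = -2 - 6*(-1)/6 = -2 - 1*(-1) = -2 + 1 = -1)
q - 7*(-5*4 + S(4)) = -1 - 7*(-5*4 + (-5 + 4**2 + 4*4)) = -1 - 7*(-20 + (-5 + 16 + 16)) = -1 - 7*(-20 + 27) = -1 - 7*7 = -1 - 49 = -50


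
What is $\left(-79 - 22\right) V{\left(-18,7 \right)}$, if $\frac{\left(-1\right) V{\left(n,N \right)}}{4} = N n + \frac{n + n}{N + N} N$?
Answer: $-58176$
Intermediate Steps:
$V{\left(n,N \right)} = - 4 n - 4 N n$ ($V{\left(n,N \right)} = - 4 \left(N n + \frac{n + n}{N + N} N\right) = - 4 \left(N n + \frac{2 n}{2 N} N\right) = - 4 \left(N n + 2 n \frac{1}{2 N} N\right) = - 4 \left(N n + \frac{n}{N} N\right) = - 4 \left(N n + n\right) = - 4 \left(n + N n\right) = - 4 n - 4 N n$)
$\left(-79 - 22\right) V{\left(-18,7 \right)} = \left(-79 - 22\right) \left(\left(-4\right) \left(-18\right) \left(1 + 7\right)\right) = \left(-79 - 22\right) \left(\left(-4\right) \left(-18\right) 8\right) = \left(-101\right) 576 = -58176$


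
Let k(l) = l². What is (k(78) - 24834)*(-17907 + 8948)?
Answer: 167981250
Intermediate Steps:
(k(78) - 24834)*(-17907 + 8948) = (78² - 24834)*(-17907 + 8948) = (6084 - 24834)*(-8959) = -18750*(-8959) = 167981250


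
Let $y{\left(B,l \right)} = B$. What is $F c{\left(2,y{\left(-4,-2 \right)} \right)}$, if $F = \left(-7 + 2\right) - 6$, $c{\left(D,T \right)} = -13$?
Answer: $143$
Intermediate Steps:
$F = -11$ ($F = -5 - 6 = -11$)
$F c{\left(2,y{\left(-4,-2 \right)} \right)} = \left(-11\right) \left(-13\right) = 143$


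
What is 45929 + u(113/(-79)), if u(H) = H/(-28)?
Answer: 101595061/2212 ≈ 45929.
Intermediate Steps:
u(H) = -H/28 (u(H) = H*(-1/28) = -H/28)
45929 + u(113/(-79)) = 45929 - 113/(28*(-79)) = 45929 - 113*(-1)/(28*79) = 45929 - 1/28*(-113/79) = 45929 + 113/2212 = 101595061/2212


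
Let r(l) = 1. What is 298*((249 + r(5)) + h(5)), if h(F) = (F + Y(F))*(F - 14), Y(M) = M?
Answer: 47680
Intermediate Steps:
h(F) = 2*F*(-14 + F) (h(F) = (F + F)*(F - 14) = (2*F)*(-14 + F) = 2*F*(-14 + F))
298*((249 + r(5)) + h(5)) = 298*((249 + 1) + 2*5*(-14 + 5)) = 298*(250 + 2*5*(-9)) = 298*(250 - 90) = 298*160 = 47680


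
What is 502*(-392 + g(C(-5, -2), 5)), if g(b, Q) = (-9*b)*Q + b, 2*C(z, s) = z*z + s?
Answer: -450796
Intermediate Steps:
C(z, s) = s/2 + z²/2 (C(z, s) = (z*z + s)/2 = (z² + s)/2 = (s + z²)/2 = s/2 + z²/2)
g(b, Q) = b - 9*Q*b (g(b, Q) = -9*Q*b + b = b - 9*Q*b)
502*(-392 + g(C(-5, -2), 5)) = 502*(-392 + ((½)*(-2) + (½)*(-5)²)*(1 - 9*5)) = 502*(-392 + (-1 + (½)*25)*(1 - 45)) = 502*(-392 + (-1 + 25/2)*(-44)) = 502*(-392 + (23/2)*(-44)) = 502*(-392 - 506) = 502*(-898) = -450796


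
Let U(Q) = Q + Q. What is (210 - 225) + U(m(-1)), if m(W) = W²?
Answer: -13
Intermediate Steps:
U(Q) = 2*Q
(210 - 225) + U(m(-1)) = (210 - 225) + 2*(-1)² = -15 + 2*1 = -15 + 2 = -13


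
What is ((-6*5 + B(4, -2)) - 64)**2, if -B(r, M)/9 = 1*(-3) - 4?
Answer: 961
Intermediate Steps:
B(r, M) = 63 (B(r, M) = -9*(1*(-3) - 4) = -9*(-3 - 4) = -9*(-7) = 63)
((-6*5 + B(4, -2)) - 64)**2 = ((-6*5 + 63) - 64)**2 = ((-30 + 63) - 64)**2 = (33 - 64)**2 = (-31)**2 = 961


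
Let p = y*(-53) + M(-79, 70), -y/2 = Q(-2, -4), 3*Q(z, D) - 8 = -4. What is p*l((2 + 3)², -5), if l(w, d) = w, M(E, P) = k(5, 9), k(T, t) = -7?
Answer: 10075/3 ≈ 3358.3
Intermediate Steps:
Q(z, D) = 4/3 (Q(z, D) = 8/3 + (⅓)*(-4) = 8/3 - 4/3 = 4/3)
M(E, P) = -7
y = -8/3 (y = -2*4/3 = -8/3 ≈ -2.6667)
p = 403/3 (p = -8/3*(-53) - 7 = 424/3 - 7 = 403/3 ≈ 134.33)
p*l((2 + 3)², -5) = 403*(2 + 3)²/3 = (403/3)*5² = (403/3)*25 = 10075/3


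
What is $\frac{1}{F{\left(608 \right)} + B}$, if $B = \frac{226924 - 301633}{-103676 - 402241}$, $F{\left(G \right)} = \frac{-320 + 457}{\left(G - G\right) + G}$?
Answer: $\frac{34177504}{12748189} \approx 2.681$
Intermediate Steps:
$F{\left(G \right)} = \frac{137}{G}$ ($F{\left(G \right)} = \frac{137}{0 + G} = \frac{137}{G}$)
$B = \frac{8301}{56213}$ ($B = - \frac{74709}{-505917} = \left(-74709\right) \left(- \frac{1}{505917}\right) = \frac{8301}{56213} \approx 0.14767$)
$\frac{1}{F{\left(608 \right)} + B} = \frac{1}{\frac{137}{608} + \frac{8301}{56213}} = \frac{1}{\frac{12748189}{34177504}} = \frac{34177504}{12748189}$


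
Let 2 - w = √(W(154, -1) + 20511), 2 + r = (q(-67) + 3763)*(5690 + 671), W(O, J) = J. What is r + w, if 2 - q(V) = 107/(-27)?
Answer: 647308082/27 - √20510 ≈ 2.3974e+7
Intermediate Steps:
q(V) = 161/27 (q(V) = 2 - 107/(-27) = 2 - 107*(-1)/27 = 2 - 1*(-107/27) = 2 + 107/27 = 161/27)
r = 647308028/27 (r = -2 + (161/27 + 3763)*(5690 + 671) = -2 + (101762/27)*6361 = -2 + 647308082/27 = 647308028/27 ≈ 2.3974e+7)
w = 2 - √20510 (w = 2 - √(-1 + 20511) = 2 - √20510 ≈ -141.21)
r + w = 647308028/27 + (2 - √20510) = 647308082/27 - √20510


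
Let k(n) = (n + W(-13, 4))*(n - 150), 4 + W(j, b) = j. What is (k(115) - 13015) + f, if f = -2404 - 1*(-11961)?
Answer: -6888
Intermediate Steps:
f = 9557 (f = -2404 + 11961 = 9557)
W(j, b) = -4 + j
k(n) = (-150 + n)*(-17 + n) (k(n) = (n + (-4 - 13))*(n - 150) = (n - 17)*(-150 + n) = (-17 + n)*(-150 + n) = (-150 + n)*(-17 + n))
(k(115) - 13015) + f = ((2550 + 115² - 167*115) - 13015) + 9557 = ((2550 + 13225 - 19205) - 13015) + 9557 = (-3430 - 13015) + 9557 = -16445 + 9557 = -6888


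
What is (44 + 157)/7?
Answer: 201/7 ≈ 28.714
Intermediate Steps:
(44 + 157)/7 = 201*(⅐) = 201/7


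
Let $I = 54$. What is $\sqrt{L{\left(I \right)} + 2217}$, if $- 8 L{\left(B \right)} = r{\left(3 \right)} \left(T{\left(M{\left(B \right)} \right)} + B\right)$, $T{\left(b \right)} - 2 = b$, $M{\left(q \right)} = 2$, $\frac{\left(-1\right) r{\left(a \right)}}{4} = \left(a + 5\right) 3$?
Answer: $\sqrt{2913} \approx 53.972$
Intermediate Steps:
$r{\left(a \right)} = -60 - 12 a$ ($r{\left(a \right)} = - 4 \left(a + 5\right) 3 = - 4 \left(5 + a\right) 3 = - 4 \left(15 + 3 a\right) = -60 - 12 a$)
$T{\left(b \right)} = 2 + b$
$L{\left(B \right)} = 48 + 12 B$ ($L{\left(B \right)} = - \frac{\left(-60 - 36\right) \left(\left(2 + 2\right) + B\right)}{8} = - \frac{\left(-60 - 36\right) \left(4 + B\right)}{8} = - \frac{\left(-96\right) \left(4 + B\right)}{8} = - \frac{-384 - 96 B}{8} = 48 + 12 B$)
$\sqrt{L{\left(I \right)} + 2217} = \sqrt{\left(48 + 12 \cdot 54\right) + 2217} = \sqrt{\left(48 + 648\right) + 2217} = \sqrt{696 + 2217} = \sqrt{2913}$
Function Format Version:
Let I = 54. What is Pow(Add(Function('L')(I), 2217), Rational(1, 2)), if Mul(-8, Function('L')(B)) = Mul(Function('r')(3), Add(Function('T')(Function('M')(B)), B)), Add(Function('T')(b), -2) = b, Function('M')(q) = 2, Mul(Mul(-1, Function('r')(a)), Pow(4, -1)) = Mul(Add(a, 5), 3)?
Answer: Pow(2913, Rational(1, 2)) ≈ 53.972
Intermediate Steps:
Function('r')(a) = Add(-60, Mul(-12, a)) (Function('r')(a) = Mul(-4, Mul(Add(a, 5), 3)) = Mul(-4, Mul(Add(5, a), 3)) = Mul(-4, Add(15, Mul(3, a))) = Add(-60, Mul(-12, a)))
Function('T')(b) = Add(2, b)
Function('L')(B) = Add(48, Mul(12, B)) (Function('L')(B) = Mul(Rational(-1, 8), Mul(Add(-60, Mul(-12, 3)), Add(Add(2, 2), B))) = Mul(Rational(-1, 8), Mul(Add(-60, -36), Add(4, B))) = Mul(Rational(-1, 8), Mul(-96, Add(4, B))) = Mul(Rational(-1, 8), Add(-384, Mul(-96, B))) = Add(48, Mul(12, B)))
Pow(Add(Function('L')(I), 2217), Rational(1, 2)) = Pow(Add(Add(48, Mul(12, 54)), 2217), Rational(1, 2)) = Pow(Add(Add(48, 648), 2217), Rational(1, 2)) = Pow(Add(696, 2217), Rational(1, 2)) = Pow(2913, Rational(1, 2))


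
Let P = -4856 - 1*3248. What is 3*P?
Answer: -24312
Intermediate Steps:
P = -8104 (P = -4856 - 3248 = -8104)
3*P = 3*(-8104) = -24312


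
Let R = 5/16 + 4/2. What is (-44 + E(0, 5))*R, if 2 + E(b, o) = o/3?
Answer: -4921/48 ≈ -102.52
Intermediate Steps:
E(b, o) = -2 + o/3
R = 37/16 (R = 5*(1/16) + 4*(½) = 5/16 + 2 = 37/16 ≈ 2.3125)
(-44 + E(0, 5))*R = (-44 + (-2 + (⅓)*5))*(37/16) = (-44 + (-2 + 5/3))*(37/16) = (-44 - ⅓)*(37/16) = -133/3*37/16 = -4921/48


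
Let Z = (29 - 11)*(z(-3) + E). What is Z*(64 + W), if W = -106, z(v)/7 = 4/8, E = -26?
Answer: 17010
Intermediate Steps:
z(v) = 7/2 (z(v) = 7*(4/8) = 7*(4*(⅛)) = 7*(½) = 7/2)
Z = -405 (Z = (29 - 11)*(7/2 - 26) = 18*(-45/2) = -405)
Z*(64 + W) = -405*(64 - 106) = -405*(-42) = 17010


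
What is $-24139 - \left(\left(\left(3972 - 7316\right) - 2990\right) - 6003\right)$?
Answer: $-11802$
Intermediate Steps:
$-24139 - \left(\left(\left(3972 - 7316\right) - 2990\right) - 6003\right) = -24139 - \left(\left(-3344 - 2990\right) - 6003\right) = -24139 - \left(-6334 - 6003\right) = -24139 - -12337 = -24139 + 12337 = -11802$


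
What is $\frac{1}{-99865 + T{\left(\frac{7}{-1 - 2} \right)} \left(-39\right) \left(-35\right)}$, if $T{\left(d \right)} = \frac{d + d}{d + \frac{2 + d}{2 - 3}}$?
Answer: $- \frac{1}{96680} \approx -1.0343 \cdot 10^{-5}$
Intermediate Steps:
$T{\left(d \right)} = - d$ ($T{\left(d \right)} = \frac{2 d}{d + \frac{2 + d}{-1}} = \frac{2 d}{d + \left(2 + d\right) \left(-1\right)} = \frac{2 d}{d - \left(2 + d\right)} = \frac{2 d}{-2} = 2 d \left(- \frac{1}{2}\right) = - d$)
$\frac{1}{-99865 + T{\left(\frac{7}{-1 - 2} \right)} \left(-39\right) \left(-35\right)} = \frac{1}{-99865 + - \frac{7}{-1 - 2} \left(-39\right) \left(-35\right)} = \frac{1}{-99865 + - \frac{7}{-3} \left(-39\right) \left(-35\right)} = \frac{1}{-99865 + - \frac{7 \left(-1\right)}{3} \left(-39\right) \left(-35\right)} = \frac{1}{-99865 + \left(-1\right) \left(- \frac{7}{3}\right) \left(-39\right) \left(-35\right)} = \frac{1}{-99865 + \frac{7}{3} \left(-39\right) \left(-35\right)} = \frac{1}{-99865 - -3185} = \frac{1}{-99865 + 3185} = \frac{1}{-96680} = - \frac{1}{96680}$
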